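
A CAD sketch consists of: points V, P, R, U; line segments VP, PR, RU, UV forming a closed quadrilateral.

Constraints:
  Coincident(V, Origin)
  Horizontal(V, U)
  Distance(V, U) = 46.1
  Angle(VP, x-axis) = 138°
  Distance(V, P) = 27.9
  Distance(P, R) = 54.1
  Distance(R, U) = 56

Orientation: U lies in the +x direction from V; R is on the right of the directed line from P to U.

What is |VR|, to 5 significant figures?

31.410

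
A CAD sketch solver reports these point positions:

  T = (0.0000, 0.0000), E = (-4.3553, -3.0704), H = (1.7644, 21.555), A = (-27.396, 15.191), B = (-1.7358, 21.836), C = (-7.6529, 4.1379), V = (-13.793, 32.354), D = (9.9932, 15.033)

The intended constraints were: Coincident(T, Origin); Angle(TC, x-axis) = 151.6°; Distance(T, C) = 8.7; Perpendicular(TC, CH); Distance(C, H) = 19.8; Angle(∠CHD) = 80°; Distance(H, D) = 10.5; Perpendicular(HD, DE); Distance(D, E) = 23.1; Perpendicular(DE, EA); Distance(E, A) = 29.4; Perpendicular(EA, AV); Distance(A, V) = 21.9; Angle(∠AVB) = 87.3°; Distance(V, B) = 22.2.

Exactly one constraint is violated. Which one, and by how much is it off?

Distance(V, B) = 22.2 — off by 6.20.

T = (0.00, 0.00) ✓; TC at 151.6° ✓; |TC| = 8.700 ✓; ∠(TC, CH) = 90.00° ✓; |CH| = 19.80 ✓; ∠CHD = 80.00° ✓; |HD| = 10.50 ✓; ∠(HD, DE) = 90.00° ✓; |DE| = 23.10 ✓; ∠(DE, EA) = 90.00° ✓; |EA| = 29.40 ✓; ∠(EA, AV) = 90.00° ✓; |AV| = 21.90 ✓; ∠AVB = 87.30° ✓; |VB| = 16.00 ✗.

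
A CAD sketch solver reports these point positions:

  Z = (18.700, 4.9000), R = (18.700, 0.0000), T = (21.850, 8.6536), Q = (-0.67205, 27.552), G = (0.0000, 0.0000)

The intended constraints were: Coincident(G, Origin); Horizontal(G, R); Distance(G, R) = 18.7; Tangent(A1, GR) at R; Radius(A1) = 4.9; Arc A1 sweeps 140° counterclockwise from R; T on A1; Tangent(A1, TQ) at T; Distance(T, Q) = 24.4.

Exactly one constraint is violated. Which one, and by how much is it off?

Distance(T, Q) = 24.4 — off by 5.00.

G = (0.00, 0.00) ✓; G.y = 0.00, R.y = 0.00 ✓; |GR| = 18.70 ✓; ∠(ZR, RG) = 90.00° ✓; |ZR| = 4.900 ✓; bearing(Z→T) − bearing(Z→R) = 140.0° ✓; |ZT| = 4.900 ✓; ∠(ZT, TQ) = 90.00° ✓; |TQ| = 29.40 ✗.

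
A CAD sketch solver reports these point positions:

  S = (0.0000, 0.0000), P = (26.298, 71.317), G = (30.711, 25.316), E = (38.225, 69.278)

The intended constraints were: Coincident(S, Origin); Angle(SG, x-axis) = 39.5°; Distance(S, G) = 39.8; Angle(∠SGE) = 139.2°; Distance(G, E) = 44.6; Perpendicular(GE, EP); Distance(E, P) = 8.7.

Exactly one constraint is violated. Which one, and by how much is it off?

Distance(E, P) = 8.7 — off by 3.40.

S = (0.00, 0.00) ✓; SG at 39.50° ✓; |SG| = 39.80 ✓; ∠SGE = 139.2° ✓; |GE| = 44.60 ✓; ∠(GE, EP) = 90.00° ✓; |EP| = 12.10 ✗.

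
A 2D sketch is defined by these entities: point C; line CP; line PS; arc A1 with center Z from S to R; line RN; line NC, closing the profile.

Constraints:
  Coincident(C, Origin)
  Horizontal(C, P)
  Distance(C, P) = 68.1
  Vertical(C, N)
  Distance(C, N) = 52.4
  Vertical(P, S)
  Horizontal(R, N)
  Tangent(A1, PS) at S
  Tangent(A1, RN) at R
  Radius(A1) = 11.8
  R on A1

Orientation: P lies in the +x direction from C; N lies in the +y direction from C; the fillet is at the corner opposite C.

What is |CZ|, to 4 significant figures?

69.41

C and N share the same x with |CN| = 52.4 and N on the +y side, so N = (0.000, 52.40). The virtual corner opposite C is at (68.10, 52.40). A1 meets PS tangentially, so ZS is at right angles to PS and the tangent condition forces ZR to be normal to RN, with radius 11.8, so the center Z sits 11.8 in from both sides at Z = (56.30, 40.60). Then |CZ| = |Z − C| = 69.41.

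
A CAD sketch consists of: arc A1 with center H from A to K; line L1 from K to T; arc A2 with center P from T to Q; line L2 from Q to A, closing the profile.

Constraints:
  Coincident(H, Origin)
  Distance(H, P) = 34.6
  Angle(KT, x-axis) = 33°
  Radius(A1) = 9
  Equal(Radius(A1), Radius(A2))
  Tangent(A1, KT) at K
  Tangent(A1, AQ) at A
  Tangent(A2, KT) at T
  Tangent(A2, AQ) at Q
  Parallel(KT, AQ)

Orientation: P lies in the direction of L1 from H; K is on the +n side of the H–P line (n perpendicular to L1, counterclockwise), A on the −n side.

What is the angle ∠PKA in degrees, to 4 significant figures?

75.42°

The slot axis is L1's direction at 33.0°, so u = (cos 33.0°, sin 33.0°) = (0.8387, 0.5446) and n = (−sin 33.0°, cos 33.0°) = (-0.5446, 0.8387). H is at the origin and P lies 34.6 along u from H, so P = 34.6·u = (29.02, 18.84). Tangency of A1 to both parallel lines with radius 9.0 puts K and A at H ± 9.0·n: K = (-4.902, 7.548), A = (4.902, -7.548). Then cos ∠PKA = KP·KA / (|KP||KA|), giving 75.42°.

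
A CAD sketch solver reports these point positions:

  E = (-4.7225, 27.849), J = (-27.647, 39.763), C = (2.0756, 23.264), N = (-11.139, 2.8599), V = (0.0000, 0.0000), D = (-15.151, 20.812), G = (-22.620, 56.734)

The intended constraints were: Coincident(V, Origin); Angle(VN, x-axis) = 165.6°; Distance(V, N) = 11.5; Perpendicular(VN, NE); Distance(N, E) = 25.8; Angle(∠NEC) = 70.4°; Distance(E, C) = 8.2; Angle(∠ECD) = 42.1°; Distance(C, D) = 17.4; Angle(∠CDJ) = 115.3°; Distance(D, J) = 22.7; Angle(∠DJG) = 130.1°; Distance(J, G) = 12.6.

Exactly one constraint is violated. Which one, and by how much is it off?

Distance(J, G) = 12.6 — off by 5.10.

V = (0.00, 0.00) ✓; VN at 165.6° ✓; |VN| = 11.50 ✓; ∠(VN, NE) = 90.00° ✓; |NE| = 25.80 ✓; ∠NEC = 70.40° ✓; |EC| = 8.200 ✓; ∠ECD = 42.10° ✓; |CD| = 17.40 ✓; ∠CDJ = 115.3° ✓; |DJ| = 22.70 ✓; ∠DJG = 130.1° ✓; |JG| = 17.70 ✗.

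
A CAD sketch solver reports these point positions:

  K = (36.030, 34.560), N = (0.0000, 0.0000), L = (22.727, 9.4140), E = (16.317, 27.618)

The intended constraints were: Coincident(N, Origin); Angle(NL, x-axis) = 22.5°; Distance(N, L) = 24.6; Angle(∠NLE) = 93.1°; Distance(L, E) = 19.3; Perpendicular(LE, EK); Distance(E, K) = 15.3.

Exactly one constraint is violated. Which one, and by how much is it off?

Distance(E, K) = 15.3 — off by 5.60.

N = (0.00, 0.00) ✓; NL at 22.50° ✓; |NL| = 24.60 ✓; ∠NLE = 93.10° ✓; |LE| = 19.30 ✓; ∠(LE, EK) = 90.00° ✓; |EK| = 20.90 ✗.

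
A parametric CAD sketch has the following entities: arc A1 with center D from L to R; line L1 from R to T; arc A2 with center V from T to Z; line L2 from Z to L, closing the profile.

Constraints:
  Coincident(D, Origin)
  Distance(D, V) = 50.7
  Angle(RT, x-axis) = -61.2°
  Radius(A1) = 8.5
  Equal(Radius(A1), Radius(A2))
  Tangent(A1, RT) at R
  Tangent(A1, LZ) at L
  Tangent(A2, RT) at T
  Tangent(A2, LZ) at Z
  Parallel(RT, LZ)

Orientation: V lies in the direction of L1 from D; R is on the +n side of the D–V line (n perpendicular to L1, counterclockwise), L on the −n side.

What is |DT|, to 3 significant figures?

51.4

The slot axis is L1's direction at -61.2°, so u = (cos -61.2°, sin -61.2°) = (0.482, -0.876) and n = (−sin -61.2°, cos -61.2°) = (0.876, 0.482). D is at the origin and V lies 50.7 along u from D, so V = 50.7·u = (24.4, -44.4). Tangency of A1 to both parallel lines with radius 8.5 puts R and L at D ± 8.5·n: R = (7.45, 4.09), L = (-7.45, -4.09). Equal radii place T and Z the same way about V: T = V + 8.5·n = (31.9, -40.3), Z = V − 8.5·n = (17.0, -48.5). Then |DT| = |T − D| = 51.4.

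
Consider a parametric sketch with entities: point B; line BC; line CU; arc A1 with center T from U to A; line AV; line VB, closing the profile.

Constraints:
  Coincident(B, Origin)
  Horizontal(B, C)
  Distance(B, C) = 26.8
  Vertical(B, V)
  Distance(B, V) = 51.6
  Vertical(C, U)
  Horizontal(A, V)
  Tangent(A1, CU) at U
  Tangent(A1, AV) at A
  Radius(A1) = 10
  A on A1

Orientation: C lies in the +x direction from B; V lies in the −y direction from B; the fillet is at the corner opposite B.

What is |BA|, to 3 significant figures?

54.3

B is at the origin; B and C share the same y with |BC| = 26.8 and C on the +x side, so C = (26.8, 0.00). B and V share the same x with |BV| = 51.6 and V on the −y side, so V = (0.00, -51.6). The virtual corner opposite B is at (26.8, -51.6). The tangent condition forces TU to be normal to CU and tangency of A1 to AV means the radius TA is perpendicular to AV, with radius 10.0, so the center T sits 10.0 in from both sides at T = (16.8, -41.6). That places the tangent points at U = (26.8, -41.6) on CU and A = (16.8, -51.6) on AV. Then |BA| = |A − B| = 54.3.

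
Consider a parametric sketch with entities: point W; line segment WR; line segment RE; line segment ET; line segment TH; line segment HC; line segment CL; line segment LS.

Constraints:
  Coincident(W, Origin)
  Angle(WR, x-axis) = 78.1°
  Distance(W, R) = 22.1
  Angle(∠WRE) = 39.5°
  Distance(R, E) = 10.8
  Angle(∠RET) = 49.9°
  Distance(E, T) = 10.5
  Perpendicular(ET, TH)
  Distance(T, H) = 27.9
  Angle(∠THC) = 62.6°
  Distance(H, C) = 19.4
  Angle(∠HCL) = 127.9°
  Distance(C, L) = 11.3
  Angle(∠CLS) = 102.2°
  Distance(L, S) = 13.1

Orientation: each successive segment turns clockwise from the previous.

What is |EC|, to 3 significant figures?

20.1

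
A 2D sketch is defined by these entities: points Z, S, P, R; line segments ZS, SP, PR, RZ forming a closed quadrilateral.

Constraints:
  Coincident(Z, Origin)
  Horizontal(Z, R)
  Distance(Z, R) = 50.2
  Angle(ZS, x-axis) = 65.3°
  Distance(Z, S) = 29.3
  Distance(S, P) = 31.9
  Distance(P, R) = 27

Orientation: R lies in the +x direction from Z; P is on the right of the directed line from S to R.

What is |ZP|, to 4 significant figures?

23.63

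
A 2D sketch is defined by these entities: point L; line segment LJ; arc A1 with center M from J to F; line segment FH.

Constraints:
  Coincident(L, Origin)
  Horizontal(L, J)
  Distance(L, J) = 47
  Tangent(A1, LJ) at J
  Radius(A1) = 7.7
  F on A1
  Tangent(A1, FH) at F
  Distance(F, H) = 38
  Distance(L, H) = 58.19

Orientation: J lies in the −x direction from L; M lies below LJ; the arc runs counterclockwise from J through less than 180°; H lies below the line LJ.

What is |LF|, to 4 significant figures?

55.02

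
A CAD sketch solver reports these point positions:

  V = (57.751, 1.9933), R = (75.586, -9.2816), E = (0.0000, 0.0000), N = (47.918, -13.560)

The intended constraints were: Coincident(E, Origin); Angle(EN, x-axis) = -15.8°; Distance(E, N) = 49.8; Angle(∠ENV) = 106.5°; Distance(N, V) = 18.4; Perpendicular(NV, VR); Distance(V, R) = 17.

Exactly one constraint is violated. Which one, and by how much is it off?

Distance(V, R) = 17 — off by 4.10.

E = (0.00, 0.00) ✓; EN at -15.80° ✓; |EN| = 49.80 ✓; ∠ENV = 106.5° ✓; |NV| = 18.40 ✓; ∠(NV, VR) = 90.00° ✓; |VR| = 21.10 ✗.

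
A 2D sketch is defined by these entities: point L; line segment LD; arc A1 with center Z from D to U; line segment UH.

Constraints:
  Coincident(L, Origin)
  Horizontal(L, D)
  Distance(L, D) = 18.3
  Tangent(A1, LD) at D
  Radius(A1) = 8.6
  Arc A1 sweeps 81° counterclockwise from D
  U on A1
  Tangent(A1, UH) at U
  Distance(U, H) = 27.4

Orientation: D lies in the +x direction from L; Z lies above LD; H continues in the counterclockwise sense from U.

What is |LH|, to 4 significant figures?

46.30

On A1, D sits at bearing -90° from Z; an 81° counterclockwise sweep puts U at bearing -9°, so U = Z + 8.6·(cos -9°, sin -9°) = (26.79, 7.255). Tangency of A1 to UH means the radius ZU is perpendicular to UH, so UH runs along (−sin -9°, cos -9°); with |UH| = 27.4, H = (31.08, 34.32). Then |LH| = |H − L| = 46.30.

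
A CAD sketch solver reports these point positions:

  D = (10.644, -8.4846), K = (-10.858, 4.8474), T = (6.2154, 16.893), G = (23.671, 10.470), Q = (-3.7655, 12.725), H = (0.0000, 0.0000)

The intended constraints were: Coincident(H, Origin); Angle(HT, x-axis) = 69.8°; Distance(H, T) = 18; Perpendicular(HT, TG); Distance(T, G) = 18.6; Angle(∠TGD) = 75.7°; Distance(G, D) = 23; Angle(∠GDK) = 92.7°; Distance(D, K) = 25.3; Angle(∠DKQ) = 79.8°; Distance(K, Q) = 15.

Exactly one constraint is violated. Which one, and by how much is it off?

Distance(K, Q) = 15 — off by 4.40.

H = (0.00, 0.00) ✓; HT at 69.80° ✓; |HT| = 18.00 ✓; ∠(HT, TG) = 90.00° ✓; |TG| = 18.60 ✓; ∠TGD = 75.70° ✓; |GD| = 23.00 ✓; ∠GDK = 92.70° ✓; |DK| = 25.30 ✓; ∠DKQ = 79.80° ✓; |KQ| = 10.60 ✗.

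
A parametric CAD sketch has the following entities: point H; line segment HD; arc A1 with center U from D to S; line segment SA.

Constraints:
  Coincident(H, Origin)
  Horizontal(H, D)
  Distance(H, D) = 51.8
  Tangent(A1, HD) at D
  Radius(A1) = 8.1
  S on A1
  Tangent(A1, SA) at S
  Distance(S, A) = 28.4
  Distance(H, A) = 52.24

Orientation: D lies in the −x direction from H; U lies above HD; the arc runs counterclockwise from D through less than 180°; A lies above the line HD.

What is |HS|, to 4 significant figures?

44.33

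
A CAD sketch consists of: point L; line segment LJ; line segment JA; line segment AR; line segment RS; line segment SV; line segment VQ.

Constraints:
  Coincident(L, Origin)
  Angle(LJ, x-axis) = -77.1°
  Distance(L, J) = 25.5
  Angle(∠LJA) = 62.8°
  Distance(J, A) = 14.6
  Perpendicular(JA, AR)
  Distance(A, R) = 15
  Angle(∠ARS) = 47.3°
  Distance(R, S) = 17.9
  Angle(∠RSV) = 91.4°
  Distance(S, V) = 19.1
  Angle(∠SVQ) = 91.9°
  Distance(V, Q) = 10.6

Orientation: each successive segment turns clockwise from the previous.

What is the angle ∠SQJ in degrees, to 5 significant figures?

8.0455°

∠RSV = 91.4° gives SV at -145.60° from the x-axis; with |SV| = 19.1, V = (-10.760, -32.518). ∠SVQ = 91.9° gives VQ at 126.30° from the x-axis; with |VQ| = 10.6, Q = (-17.036, -23.975). Then cos ∠SQJ = QS·QJ / (|QS||QJ|), giving 8.0455°.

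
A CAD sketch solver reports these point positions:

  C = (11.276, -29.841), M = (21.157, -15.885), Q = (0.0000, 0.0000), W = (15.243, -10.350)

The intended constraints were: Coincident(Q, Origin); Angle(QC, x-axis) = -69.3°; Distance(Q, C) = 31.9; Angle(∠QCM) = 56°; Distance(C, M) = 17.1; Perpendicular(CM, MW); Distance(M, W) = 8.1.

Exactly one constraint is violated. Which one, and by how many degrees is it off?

Perpendicular(CM, MW) — off by 7.81°.

Q = (0.00, 0.00) ✓; QC at -69.30° ✓; |QC| = 31.90 ✓; ∠QCM = 56.00° ✓; |CM| = 17.10 ✓; ∠(CM, MW) = 82.19° ✗; |MW| = 8.100 ✓.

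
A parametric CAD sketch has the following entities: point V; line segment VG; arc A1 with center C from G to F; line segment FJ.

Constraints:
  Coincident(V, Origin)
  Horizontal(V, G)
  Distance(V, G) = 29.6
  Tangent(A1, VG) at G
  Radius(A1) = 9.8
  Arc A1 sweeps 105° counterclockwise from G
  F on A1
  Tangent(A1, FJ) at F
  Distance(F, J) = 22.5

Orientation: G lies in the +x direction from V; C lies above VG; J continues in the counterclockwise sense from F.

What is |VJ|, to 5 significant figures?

47.601

V is at the origin; VG is horizontal with |VG| = 29.6 and G on the +x side, so G = (29.600, 0.0000). Tangency of A1 to VG means the radius CG is perpendicular to VG, so C = G + (0, 9.8) = (29.600, 9.8000). On A1, G sits at bearing -90° from C; a 105° counterclockwise sweep puts F at bearing 15°, so F = C + 9.8·(cos 15°, sin 15°) = (39.066, 12.336). A1 meets FJ tangentially, so CF is at right angles to FJ, so FJ runs along (−sin 15°, cos 15°); with |FJ| = 22.5, J = (33.243, 34.070). Then |VJ| = |J − V| = 47.601.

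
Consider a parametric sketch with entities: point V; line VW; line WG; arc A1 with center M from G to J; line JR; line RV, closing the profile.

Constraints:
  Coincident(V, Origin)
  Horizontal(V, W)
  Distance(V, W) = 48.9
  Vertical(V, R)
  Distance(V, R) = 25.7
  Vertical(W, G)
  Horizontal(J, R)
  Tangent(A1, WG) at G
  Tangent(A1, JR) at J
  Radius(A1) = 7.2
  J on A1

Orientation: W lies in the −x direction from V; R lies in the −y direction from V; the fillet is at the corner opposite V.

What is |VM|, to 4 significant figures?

45.62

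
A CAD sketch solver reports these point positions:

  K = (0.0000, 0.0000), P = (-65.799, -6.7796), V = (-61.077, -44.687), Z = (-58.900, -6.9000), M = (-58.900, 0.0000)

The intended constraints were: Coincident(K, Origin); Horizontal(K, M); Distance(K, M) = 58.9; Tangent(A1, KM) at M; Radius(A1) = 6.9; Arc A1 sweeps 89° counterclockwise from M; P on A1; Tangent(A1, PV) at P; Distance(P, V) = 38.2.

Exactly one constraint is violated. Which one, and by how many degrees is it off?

Tangent(A1, PV) at P — off by 8.10°.

K = (0.00, 0.00) ✓; K.y = 0.00, M.y = 0.00 ✓; |KM| = 58.90 ✓; ∠(ZM, MK) = 90.00° ✓; |ZM| = 6.900 ✓; bearing(Z→P) − bearing(Z→M) = 89.00° ✓; |ZP| = 6.900 ✓; ∠(ZP, PV) = 81.90° ✗; |PV| = 38.20 ✓.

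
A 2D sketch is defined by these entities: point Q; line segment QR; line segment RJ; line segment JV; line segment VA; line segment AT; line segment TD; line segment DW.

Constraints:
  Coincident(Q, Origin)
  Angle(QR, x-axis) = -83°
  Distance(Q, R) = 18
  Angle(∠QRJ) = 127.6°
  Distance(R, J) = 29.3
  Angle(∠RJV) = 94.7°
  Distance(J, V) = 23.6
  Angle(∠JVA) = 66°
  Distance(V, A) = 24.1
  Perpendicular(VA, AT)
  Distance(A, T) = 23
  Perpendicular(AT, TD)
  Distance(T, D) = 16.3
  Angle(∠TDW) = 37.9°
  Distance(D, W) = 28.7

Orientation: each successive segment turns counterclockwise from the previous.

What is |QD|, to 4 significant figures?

45.04

VA is perpendicular to AT, so AT runs at -101.3°; with |AT| = 23.0, T = (12.91, -31.35). AT is perpendicular to TD, so TD runs at -11.30°; with |TD| = 16.3, D = (28.90, -34.55). Then |QD| = |D − Q| = 45.04.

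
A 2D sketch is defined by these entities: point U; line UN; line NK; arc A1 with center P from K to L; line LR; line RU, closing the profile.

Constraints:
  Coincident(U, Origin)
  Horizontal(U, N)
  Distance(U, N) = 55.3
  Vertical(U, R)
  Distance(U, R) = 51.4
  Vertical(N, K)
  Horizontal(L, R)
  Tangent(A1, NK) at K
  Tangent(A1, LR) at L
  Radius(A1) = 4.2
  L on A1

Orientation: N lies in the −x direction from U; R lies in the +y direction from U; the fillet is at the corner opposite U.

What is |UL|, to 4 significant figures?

72.48

The virtual corner opposite U is at (-55.30, 51.40). Tangency of A1 to NK means the radius PK is perpendicular to NK and since A1 is tangent to LR there, PL ⟂ LR, with radius 4.2, so the center P sits 4.2 in from both sides at P = (-51.10, 47.20). That places the tangent points at K = (-55.30, 47.20) on NK and L = (-51.10, 51.40) on LR. Then |UL| = |L − U| = 72.48.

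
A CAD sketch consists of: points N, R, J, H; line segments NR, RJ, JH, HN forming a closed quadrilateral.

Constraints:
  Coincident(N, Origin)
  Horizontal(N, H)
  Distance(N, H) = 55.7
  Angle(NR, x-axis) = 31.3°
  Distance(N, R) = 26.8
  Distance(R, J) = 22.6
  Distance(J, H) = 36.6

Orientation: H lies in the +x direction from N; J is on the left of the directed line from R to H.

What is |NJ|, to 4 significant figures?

48.67

N is at the origin; N and H share the same y with |NH| = 55.7 and H in +x, so H = (55.7, 0). NR runs at 31.3° with |NR| = 26.8, so R = (22.90, 13.92). J is determined by |RJ| = 22.6 and |JH| = 36.6 together: it lies at the intersection of circle(R, 22.6) and circle(H, 36.6). With |RH| = 35.63, the foot of the radical line on RH is 6.187 from R and the perpendicular offset is √(22.6² − 6.187²) = 21.74. Taking the left-of-RH solution: J = (37.09, 31.51).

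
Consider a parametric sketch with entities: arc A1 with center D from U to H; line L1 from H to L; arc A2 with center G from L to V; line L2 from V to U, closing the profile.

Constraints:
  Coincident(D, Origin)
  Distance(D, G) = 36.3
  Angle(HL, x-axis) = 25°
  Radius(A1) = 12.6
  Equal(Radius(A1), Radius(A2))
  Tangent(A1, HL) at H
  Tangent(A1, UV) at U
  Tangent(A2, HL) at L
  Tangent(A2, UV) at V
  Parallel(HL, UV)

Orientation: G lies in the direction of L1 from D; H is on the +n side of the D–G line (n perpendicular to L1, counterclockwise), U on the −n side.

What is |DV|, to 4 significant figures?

38.42

Tangency of A1 to both parallel lines with radius 12.6 puts H and U at D ± 12.6·n: H = (-5.325, 11.42), U = (5.325, -11.42). Equal radii place L and V the same way about G: L = G + 12.6·n = (27.57, 26.76), V = G − 12.6·n = (38.22, 3.922). Then |DV| = |V − D| = 38.42.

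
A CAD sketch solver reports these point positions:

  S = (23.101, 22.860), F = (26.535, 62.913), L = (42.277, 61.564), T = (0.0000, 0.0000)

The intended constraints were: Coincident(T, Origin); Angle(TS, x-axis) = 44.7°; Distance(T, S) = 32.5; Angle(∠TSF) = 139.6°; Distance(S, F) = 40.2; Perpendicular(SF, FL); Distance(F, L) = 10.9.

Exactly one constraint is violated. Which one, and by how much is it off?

Distance(F, L) = 10.9 — off by 4.90.

T = (0.00, 0.00) ✓; TS at 44.70° ✓; |TS| = 32.50 ✓; ∠TSF = 139.6° ✓; |SF| = 40.20 ✓; ∠(SF, FL) = 90.00° ✓; |FL| = 15.80 ✗.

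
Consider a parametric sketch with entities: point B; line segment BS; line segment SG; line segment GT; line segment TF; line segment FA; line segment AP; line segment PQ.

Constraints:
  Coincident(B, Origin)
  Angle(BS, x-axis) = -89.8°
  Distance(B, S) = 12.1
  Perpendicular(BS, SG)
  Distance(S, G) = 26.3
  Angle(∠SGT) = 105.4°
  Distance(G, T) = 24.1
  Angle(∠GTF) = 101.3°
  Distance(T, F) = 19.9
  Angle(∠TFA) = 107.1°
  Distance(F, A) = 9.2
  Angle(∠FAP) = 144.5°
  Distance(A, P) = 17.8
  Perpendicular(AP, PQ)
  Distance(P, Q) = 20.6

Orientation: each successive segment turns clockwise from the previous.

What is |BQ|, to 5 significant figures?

27.321

B is at the origin; BS runs at -89.8° with length 12.1, so S = (0.042237, -12.100). BS ⟂ SG, so SG runs at -179.80°; with |SG| = 26.3, G = (-26.258, -12.192). ∠SGT = 105.4° gives GT at 105.60° from the x-axis; with |GT| = 24.1, T = (-32.739, 11.020). ∠GTF = 101.3° gives TF at 26.900° from the x-axis; with |TF| = 19.9, F = (-14.992, 20.024). ∠TFA = 107.1° gives FA at -46.000° from the x-axis; with |FA| = 9.2, A = (-8.6009, 13.406). ∠FAP = 144.5° gives AP at -81.500° from the x-axis; with |AP| = 17.8, P = (-5.9699, -4.1985). AP ⟂ PQ, so PQ runs at -171.50°; with |PQ| = 20.6, Q = (-26.344, -7.2433). Then |BQ| = |Q − B| = 27.321.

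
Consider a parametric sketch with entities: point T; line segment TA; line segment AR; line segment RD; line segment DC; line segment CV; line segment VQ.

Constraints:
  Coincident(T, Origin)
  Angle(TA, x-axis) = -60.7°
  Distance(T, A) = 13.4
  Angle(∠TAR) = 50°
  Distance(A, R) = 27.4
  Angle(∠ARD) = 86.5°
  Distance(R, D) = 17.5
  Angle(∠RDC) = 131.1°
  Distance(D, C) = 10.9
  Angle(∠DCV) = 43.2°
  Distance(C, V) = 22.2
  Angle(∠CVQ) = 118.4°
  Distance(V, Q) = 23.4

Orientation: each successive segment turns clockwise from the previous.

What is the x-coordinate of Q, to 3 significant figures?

-37.1

T is at the origin; TA runs at -60.7° with length 13.4, so A = (6.56, -11.7). ∠TAR = 50.0° gives AR at 169° from the x-axis; with |AR| = 27.4, R = (-20.4, -6.60). ∠ARD = 86.5° gives RD at 75.8° from the x-axis; with |RD| = 17.5, D = (-16.1, 10.4). ∠RDC = 131.1° gives DC at 26.9° from the x-axis; with |DC| = 10.9, C = (-6.35, 15.3). ∠DCV = 43.2° gives CV at -110° from the x-axis; with |CV| = 22.2, V = (-13.9, -5.58). ∠CVQ = 118.4° gives VQ at -172° from the x-axis; with |VQ| = 23.4, Q = (-37.1, -9.03). So Q.x = -37.1.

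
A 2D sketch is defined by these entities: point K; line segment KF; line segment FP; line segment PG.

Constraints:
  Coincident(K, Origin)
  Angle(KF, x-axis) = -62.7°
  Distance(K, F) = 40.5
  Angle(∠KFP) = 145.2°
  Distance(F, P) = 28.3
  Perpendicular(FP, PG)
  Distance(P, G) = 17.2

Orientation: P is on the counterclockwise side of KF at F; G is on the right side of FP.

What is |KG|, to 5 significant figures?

73.583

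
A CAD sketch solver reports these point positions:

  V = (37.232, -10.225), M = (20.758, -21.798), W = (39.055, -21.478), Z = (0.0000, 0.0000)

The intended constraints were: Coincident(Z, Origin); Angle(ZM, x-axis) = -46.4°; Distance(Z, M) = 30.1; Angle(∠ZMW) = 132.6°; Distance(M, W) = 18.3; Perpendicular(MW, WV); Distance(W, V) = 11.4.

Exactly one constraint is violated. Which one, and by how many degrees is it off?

Perpendicular(MW, WV) — off by 8.20°.

Z = (0.00, 0.00) ✓; ZM at -46.40° ✓; |ZM| = 30.10 ✓; ∠ZMW = 132.6° ✓; |MW| = 18.30 ✓; ∠(MW, WV) = 98.20° ✗; |WV| = 11.40 ✓.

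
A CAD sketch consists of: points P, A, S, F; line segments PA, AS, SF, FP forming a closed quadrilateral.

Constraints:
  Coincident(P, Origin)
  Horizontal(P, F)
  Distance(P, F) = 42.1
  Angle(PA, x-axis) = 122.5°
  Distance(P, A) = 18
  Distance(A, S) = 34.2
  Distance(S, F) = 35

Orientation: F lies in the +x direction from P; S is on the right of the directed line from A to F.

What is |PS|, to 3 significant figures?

16.2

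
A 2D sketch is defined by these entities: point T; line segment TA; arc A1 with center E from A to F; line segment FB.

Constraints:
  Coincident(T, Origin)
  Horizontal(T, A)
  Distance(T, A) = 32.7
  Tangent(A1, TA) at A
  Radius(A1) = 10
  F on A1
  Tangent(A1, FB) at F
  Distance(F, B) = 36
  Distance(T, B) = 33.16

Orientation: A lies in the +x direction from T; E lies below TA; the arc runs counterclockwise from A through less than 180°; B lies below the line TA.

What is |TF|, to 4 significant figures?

24.99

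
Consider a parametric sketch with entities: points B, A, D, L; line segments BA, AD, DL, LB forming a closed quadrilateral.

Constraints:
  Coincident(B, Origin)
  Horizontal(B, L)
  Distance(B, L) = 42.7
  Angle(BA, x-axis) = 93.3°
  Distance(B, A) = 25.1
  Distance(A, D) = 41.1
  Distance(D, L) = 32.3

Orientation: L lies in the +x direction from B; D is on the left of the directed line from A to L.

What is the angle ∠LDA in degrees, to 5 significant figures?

86.636°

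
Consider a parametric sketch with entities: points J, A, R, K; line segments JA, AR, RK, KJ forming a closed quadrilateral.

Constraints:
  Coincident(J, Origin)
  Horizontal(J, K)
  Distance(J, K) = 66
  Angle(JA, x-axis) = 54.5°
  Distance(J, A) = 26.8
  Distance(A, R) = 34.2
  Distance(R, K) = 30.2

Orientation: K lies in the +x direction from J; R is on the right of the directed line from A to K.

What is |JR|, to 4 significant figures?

36.68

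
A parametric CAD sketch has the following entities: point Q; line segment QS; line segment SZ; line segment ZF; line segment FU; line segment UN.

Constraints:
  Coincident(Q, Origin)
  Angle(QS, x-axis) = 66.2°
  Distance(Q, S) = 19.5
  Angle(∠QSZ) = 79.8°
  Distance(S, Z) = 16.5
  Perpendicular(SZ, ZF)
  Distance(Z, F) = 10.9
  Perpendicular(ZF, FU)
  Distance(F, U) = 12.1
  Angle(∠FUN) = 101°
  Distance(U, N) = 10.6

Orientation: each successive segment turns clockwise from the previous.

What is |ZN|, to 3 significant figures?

14.1

The perpendicularity gives FU at right angles to ZF, so FU runs at 146°; with |FU| = 12.1, U = (5.42, 6.34). ∠FUN = 101.0° gives UN at 67.0° from the x-axis; with |UN| = 10.6, N = (9.56, 16.1). Then |ZN| = |N − Z| = 14.1.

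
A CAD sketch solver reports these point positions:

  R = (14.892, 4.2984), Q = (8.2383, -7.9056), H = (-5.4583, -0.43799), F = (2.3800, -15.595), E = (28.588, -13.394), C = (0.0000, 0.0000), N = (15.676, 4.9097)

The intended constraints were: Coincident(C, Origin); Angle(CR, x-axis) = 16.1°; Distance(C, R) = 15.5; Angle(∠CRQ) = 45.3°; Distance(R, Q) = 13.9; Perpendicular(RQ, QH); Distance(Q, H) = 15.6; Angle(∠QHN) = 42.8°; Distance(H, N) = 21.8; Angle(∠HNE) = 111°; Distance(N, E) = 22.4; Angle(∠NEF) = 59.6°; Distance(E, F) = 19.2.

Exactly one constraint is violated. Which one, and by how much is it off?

Distance(E, F) = 19.2 — off by 7.10.

C = (0.00, 0.00) ✓; CR at 16.10° ✓; |CR| = 15.50 ✓; ∠CRQ = 45.30° ✓; |RQ| = 13.90 ✓; ∠(RQ, QH) = 90.00° ✓; |QH| = 15.60 ✓; ∠QHN = 42.80° ✓; |HN| = 21.80 ✓; ∠HNE = 111.0° ✓; |NE| = 22.40 ✓; ∠NEF = 59.60° ✓; |EF| = 26.30 ✗.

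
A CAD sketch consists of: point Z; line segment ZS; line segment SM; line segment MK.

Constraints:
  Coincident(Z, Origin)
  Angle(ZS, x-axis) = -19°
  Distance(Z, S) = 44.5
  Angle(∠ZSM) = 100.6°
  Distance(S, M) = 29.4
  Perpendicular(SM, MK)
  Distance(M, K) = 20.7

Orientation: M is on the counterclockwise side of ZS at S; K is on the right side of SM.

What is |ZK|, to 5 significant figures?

74.601

Z is at the origin; ZS runs at -19.0° with length 44.5, so S = 44.5·(cos -19.0°, sin -19.0°) = (42.076, -14.488). ∠ZSM = 100.6°, so SM runs at -19.0° + (180° − 100.6°) = 60.400° from the x-axis; with |SM| = 29.4, M = S + 29.4·(cos 60.400°, sin 60.400°) = (56.597, 11.075). The perpendicularity gives MK at right angles to SM; with |MK| = 20.7 on the right of SM, K = M + 20.7·(0.86949, -0.49394) = (74.596, 0.85077). Then |ZK| = |K − Z| = 74.601.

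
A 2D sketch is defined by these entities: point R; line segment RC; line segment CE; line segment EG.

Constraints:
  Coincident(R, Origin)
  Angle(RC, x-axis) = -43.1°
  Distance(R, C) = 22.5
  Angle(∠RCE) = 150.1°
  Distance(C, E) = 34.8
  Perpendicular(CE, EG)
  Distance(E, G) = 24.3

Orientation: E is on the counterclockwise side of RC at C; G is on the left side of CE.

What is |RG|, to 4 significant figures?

55.86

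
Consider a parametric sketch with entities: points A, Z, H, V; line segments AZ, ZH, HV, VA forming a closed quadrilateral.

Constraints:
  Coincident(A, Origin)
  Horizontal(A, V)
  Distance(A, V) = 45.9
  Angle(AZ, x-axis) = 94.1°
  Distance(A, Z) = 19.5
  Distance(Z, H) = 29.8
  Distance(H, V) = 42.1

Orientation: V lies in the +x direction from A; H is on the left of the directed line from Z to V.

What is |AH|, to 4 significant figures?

42.79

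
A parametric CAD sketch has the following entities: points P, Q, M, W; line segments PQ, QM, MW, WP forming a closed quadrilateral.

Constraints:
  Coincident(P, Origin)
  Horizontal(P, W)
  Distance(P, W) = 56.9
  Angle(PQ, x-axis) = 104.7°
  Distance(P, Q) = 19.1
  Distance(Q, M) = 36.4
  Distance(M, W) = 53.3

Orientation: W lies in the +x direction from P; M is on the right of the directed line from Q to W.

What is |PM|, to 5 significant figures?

17.350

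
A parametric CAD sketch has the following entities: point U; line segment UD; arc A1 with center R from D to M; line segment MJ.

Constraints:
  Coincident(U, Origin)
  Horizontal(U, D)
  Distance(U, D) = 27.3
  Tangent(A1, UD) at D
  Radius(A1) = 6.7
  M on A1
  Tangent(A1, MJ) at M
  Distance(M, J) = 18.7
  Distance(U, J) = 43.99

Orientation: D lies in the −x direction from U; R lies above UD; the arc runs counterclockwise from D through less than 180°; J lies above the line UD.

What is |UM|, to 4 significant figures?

25.65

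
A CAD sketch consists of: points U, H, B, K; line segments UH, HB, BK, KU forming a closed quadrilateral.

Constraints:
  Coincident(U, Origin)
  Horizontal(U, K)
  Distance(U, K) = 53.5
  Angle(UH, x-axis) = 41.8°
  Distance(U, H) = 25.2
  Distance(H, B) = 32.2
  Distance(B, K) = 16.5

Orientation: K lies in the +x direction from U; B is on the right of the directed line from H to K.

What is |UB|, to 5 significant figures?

39.989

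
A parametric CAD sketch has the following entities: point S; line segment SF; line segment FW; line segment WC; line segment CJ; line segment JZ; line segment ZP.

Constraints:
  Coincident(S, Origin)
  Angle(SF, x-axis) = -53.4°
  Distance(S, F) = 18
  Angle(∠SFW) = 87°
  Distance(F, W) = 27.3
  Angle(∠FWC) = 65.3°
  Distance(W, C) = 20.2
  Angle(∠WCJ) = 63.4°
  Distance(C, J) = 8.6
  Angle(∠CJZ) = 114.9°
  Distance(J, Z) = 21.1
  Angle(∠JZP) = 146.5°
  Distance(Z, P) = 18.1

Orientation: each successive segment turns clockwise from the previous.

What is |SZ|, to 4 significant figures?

33.43

S is at the origin; SF runs at -53.4° with length 18.0, so F = (10.73, -14.45). ∠SFW = 87.0° gives FW at -146.4° from the x-axis; with |FW| = 27.3, W = (-12.01, -29.56). ∠FWC = 65.3° gives WC at 98.90° from the x-axis; with |WC| = 20.2, C = (-15.13, -9.602). ∠WCJ = 63.4° gives CJ at -17.70° from the x-axis; with |CJ| = 8.6, J = (-6.939, -12.22). ∠CJZ = 114.9° gives JZ at -82.80° from the x-axis; with |JZ| = 21.1, Z = (-4.294, -33.15). Then |SZ| = |Z − S| = 33.43.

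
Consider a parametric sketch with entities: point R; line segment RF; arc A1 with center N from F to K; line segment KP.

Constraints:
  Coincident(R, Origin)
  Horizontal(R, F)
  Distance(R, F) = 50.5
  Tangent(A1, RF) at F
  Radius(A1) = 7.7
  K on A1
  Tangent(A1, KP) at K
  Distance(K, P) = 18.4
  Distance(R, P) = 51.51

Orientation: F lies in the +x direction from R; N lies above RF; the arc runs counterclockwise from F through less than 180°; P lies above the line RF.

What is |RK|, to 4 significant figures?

57.71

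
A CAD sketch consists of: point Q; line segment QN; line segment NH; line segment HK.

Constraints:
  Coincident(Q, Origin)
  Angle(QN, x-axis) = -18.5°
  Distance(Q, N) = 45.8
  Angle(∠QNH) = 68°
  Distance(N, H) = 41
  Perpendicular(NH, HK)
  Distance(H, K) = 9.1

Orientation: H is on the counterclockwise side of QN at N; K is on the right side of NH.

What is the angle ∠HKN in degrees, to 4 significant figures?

77.49°

Q is at the origin; QN runs at -18.5° with length 45.8, so N = 45.8·(cos -18.5°, sin -18.5°) = (43.43, -14.53). ∠QNH = 68.0°, so NH runs at -18.5° + (180° − 68.0°) = 93.50° from the x-axis; with |NH| = 41.0, H = N + 41.0·(cos 93.50°, sin 93.50°) = (40.93, 26.39). NH is perpendicular to HK; with |HK| = 9.1 on the right of NH, K = H + 9.1·(0.9981, 0.06105) = (50.01, 26.95). Then cos ∠HKN = KH·KN / (|KH||KN|), giving 77.49°.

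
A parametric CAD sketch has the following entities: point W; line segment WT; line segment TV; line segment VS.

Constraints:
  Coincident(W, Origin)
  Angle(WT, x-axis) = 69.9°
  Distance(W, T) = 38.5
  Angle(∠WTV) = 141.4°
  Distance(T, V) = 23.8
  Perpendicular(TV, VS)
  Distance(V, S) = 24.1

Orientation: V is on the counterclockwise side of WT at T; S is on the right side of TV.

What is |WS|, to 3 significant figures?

72.2

∠WTV = 141.4°, so TV runs at 69.9° + (180° − 141.4°) = 108° from the x-axis; with |TV| = 23.8, V = T + 23.8·(cos 108°, sin 108°) = (5.68, 58.7). TV ⟂ VS; with |VS| = 24.1 on the right of TV, S = V + 24.1·(0.948, 0.317) = (28.5, 66.4). Then |WS| = |S − W| = 72.2.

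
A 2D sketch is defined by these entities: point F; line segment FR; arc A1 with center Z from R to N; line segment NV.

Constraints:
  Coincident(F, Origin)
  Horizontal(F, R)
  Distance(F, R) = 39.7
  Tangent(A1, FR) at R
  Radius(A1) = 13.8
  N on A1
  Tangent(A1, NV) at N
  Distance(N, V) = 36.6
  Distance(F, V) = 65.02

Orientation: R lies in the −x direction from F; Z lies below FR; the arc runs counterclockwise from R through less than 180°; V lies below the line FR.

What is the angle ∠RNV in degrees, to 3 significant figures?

123°

F is at the origin; FR is horizontal with |FR| = 39.7 and R on the −x side, so R = (-39.7, 0.00). The tangent condition forces ZR to be normal to FR, so Z = R + (0, -13.8) = (-39.7, -13.8). Since ZN ⟂ NV (tangency), |ZV| = √(13.8² + 36.6²) = 39.1 regardless of where N sits on A1. So V lies on both circle(F, 65.02) and circle(Z, 39.1); the below-FR intersection is V = (-37.8, -52.9). N is the foot of the tangent from V: N = (-52.4, -19.3).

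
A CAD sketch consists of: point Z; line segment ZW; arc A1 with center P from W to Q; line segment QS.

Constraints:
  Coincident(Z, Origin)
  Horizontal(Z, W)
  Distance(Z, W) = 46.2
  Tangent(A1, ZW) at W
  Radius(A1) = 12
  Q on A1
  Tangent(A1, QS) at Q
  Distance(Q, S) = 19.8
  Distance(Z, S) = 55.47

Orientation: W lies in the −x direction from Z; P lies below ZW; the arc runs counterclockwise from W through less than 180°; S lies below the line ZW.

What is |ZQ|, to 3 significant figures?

58.9

Checks: |PQ| = 12.00 ✓; ∠(PQ, QS) = 90.00° ✓; |QS| = 19.80 ✓; |ZS| = 55.47 ✓.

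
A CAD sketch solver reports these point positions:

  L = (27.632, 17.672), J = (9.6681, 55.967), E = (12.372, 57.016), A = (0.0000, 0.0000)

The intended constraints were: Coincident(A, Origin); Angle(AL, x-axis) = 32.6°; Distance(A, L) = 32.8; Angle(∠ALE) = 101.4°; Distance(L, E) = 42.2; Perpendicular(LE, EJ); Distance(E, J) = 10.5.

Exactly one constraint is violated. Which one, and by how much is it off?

Distance(E, J) = 10.5 — off by 7.60.

A = (0.00, 0.00) ✓; AL at 32.60° ✓; |AL| = 32.80 ✓; ∠ALE = 101.4° ✓; |LE| = 42.20 ✓; ∠(LE, EJ) = 90.00° ✓; |EJ| = 2.900 ✗.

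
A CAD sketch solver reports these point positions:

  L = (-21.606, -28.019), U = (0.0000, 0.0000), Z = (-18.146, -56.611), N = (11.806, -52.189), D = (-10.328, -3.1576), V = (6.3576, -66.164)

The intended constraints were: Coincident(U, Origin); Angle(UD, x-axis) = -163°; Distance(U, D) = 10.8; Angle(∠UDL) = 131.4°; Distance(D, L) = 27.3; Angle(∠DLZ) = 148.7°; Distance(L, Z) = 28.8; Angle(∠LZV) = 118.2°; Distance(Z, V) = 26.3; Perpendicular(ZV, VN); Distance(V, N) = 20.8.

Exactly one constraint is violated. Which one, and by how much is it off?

Distance(V, N) = 20.8 — off by 5.80.

U = (0.00, 0.00) ✓; UD at -163.0° ✓; |UD| = 10.80 ✓; ∠UDL = 131.4° ✓; |DL| = 27.30 ✓; ∠DLZ = 148.7° ✓; |LZ| = 28.80 ✓; ∠LZV = 118.2° ✓; |ZV| = 26.30 ✓; ∠(ZV, VN) = 90.00° ✓; |VN| = 15.00 ✗.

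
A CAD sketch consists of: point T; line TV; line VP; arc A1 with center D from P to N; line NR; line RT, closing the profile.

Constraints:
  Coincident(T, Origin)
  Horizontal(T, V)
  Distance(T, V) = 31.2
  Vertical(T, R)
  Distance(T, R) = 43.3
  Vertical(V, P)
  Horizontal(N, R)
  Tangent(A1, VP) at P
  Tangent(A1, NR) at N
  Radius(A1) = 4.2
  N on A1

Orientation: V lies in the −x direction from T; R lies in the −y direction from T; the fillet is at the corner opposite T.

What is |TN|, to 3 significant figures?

51.0

The virtual corner opposite T is at (-31.2, -43.3). The tangent condition forces DP to be normal to VP and the tangent condition forces DN to be normal to NR, with radius 4.2, so the center D sits 4.2 in from both sides at D = (-27.0, -39.1). That places the tangent points at P = (-31.2, -39.1) on VP and N = (-27.0, -43.3) on NR. Then |TN| = |N − T| = 51.0.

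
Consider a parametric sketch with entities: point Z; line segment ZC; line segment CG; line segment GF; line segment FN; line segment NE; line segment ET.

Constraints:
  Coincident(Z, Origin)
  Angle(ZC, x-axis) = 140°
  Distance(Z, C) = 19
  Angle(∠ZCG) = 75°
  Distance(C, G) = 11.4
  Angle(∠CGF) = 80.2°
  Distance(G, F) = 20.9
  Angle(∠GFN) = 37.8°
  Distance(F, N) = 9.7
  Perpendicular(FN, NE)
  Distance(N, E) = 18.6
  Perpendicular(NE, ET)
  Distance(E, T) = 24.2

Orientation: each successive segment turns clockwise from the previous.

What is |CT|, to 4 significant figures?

39.67

Z is at the origin; ZC runs at 140.0° with length 19.0, so C = (-14.55, 12.21). ∠ZCG = 75.0° gives CG at 35.00° from the x-axis; with |CG| = 11.4, G = (-5.217, 18.75). ∠CGF = 80.2° gives GF at -64.80° from the x-axis; with |GF| = 20.9, F = (3.682, -0.1591). ∠GFN = 37.8° gives FN at 153.0° from the x-axis; with |FN| = 9.7, N = (-4.960, 4.245). FN is perpendicular to NE, so NE runs at 63.00°; with |NE| = 18.6, E = (3.484, 20.82). NE ⟂ ET, so ET runs at -27.00°; with |ET| = 24.2, T = (25.05, 9.831). Then |CT| = |T − C| = 39.67.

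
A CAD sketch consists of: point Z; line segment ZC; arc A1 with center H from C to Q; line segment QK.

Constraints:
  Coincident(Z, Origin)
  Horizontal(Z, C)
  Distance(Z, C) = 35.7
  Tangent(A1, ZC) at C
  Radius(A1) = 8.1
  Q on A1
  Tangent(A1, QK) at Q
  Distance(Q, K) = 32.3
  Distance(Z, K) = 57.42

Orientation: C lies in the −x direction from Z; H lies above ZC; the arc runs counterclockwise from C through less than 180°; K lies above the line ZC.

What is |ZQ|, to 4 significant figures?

30.28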